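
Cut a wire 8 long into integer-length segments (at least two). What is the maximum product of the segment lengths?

Fill f[k] for k=2..8: at each k try every first piece i and multiply by the better of (k−i) uncut or f[k−i].
f[2] = 1*max(1,0) = 1*1 = 1
f[3] = max(1*2, 2*1) = 2
f[4] = max(1*3, 2*2, 3*1) = 4
f[5] = max(1*4, 2*3, 3*2, 4*1) = 6
f[6] = max(1*6, 2*4, 3*3, 4*2, 5*1) = 9
f[7] = max(1*9, 2*6, 3*4, 4*3, 5*2, 6*1) = 12
f[8] = max(1*12, 2*9, 3*6, …, 6*2, 7*1) = 18
One optimal split: 3 + 3 + 2; product 3*3*2 = 18.

18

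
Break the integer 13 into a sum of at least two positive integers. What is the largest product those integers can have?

Let m[k] be the best product for length k (with at least one cut). For each first piece i, the rest contributes max(k−i, m[k−i]).
m[2] = 1·max(1,0) = 1·1 = 1
m[3] = 1·max(2,1) = 1·2 = 2
m[4] = 2·max(2,1) = 2·2 = 4
m[5] = 2·max(3,2) = 2·3 = 6
m[6] = 3·max(3,2) = 3·3 = 9
m[7] = 2·max(5,6) = 2·6 = 12
m[8] = 2·max(6,9) = 2·9 = 18
m[9] = 3·max(6,9) = 3·9 = 27
m[10] = 2·max(8,18) = 2·18 = 36
m[11] = 2·max(9,27) = 2·27 = 54
m[12] = 3·max(9,27) = 3·27 = 81
m[13] = 2·max(11,54) = 2·54 = 108
One optimal split: 3 + 3 + 3 + 2 + 2; product 3·3·3·2·2 = 108.

108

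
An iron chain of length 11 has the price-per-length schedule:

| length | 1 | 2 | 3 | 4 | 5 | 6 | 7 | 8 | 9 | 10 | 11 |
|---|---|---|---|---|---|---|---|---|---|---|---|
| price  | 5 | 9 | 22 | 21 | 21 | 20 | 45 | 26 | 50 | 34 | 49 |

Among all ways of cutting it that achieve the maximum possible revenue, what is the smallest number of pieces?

5

Build r[k] bottom-up: r[k] = max over allowed piece i of (p[i] + r[k−i]).
r[1] = 5
r[2] = 10  (first piece 1, then r[1]=5)
r[3] = 22
r[4] = 27  (first piece 1, then r[3]=22)
r[5] = 32  (first piece 1, then r[4]=27)
r[6] = 44  (first piece 3, then r[3]=22)
r[7] = 49  (first piece 1, then r[6]=44)
r[8] = 54  (first piece 1, then r[7]=49)
r[9] = 66  (first piece 3, then r[6]=44)
r[10] = 71  (first piece 1, then r[9]=66)
r[11] = 76  (first piece 1, then r[10]=71)
Maximum revenue is $76.
Now minimize piece count subject to staying optimal: for each k, pieces[k] = 1 + min over i with p[i]+r[k−i]=r[k] of pieces[k−i].
pieces[8] = 4
pieces[9] = 3
pieces[10] = 4
pieces[11] = 5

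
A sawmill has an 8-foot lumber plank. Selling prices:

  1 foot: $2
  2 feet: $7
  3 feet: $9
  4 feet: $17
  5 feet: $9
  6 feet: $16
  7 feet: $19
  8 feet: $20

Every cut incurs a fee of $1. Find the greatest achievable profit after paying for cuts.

33

Consider every possible first cut. net[k] is the best of p[i]+net[k−i] over all sellable i≤k, charging 1 whenever i<k.
net[1] = 2
net[2] = 7
net[3] = 9
net[4] = 17
net[5] = 18  (first piece 1, then net[4]=17)
net[6] = 23  (first piece 2, then net[4]=17)
net[7] = 25  (first piece 3, then net[4]=17)
net[8] = 33  (first piece 4, then net[4]=17)
One optimal plan: pieces 4 + 4 (1 cut) → $34 − $1 = $33.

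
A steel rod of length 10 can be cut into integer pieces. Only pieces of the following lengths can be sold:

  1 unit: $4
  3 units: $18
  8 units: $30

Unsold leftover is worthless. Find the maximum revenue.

58

Let best[k] be the best obtainable value from length k. For each k, try every first piece i and keep the best of price[i] + best[k−i].
best[1] = 4
best[2] = 8  (first piece 1, then best[1]=4)
best[3] = max(4+8, 18+0) = 18
best[4] = max(4+18, 18+4) = 22
best[5] = max(4+22, 18+8) = 26
best[6] = max(4+26, 18+18) = 36
best[7] = max(4+36, 18+22) = 40
best[8] = max(4+40, 18+26, 30+0) = 44
best[9] = max(4+44, 18+36, 30+4) = 54
best[10] = max(4+54, 18+40, 30+8) = 58
One optimal cutting: 3 + 3 + 3 + 1 → $58.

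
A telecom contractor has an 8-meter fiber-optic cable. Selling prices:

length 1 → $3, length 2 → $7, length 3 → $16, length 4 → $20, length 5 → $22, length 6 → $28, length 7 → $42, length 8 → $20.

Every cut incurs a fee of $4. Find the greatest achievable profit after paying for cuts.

41

Consider every possible first cut. net[k] is the best of p[i]+net[k−i] over all sellable i≤k, charging 4 whenever i<k.
net[1] = 3
net[2] = max(3+3-4, 7+0) = 7
net[3] = max(3+7-4, 7+3-4, 16+0) = 16
net[4] = max(3+16-4, 7+7-4, 16+3-4, 20+0) = 20
net[5] = max(3+20-4, 7+16-4, 16+7-4, 20+3-4, 22+0) = 22
net[6] = max(3+22-4, 7+20-4, 16+16-4, 20+7-4, 22+3-4, 28+0) = 28
net[7] = max(3+28-4, 7+22-4, 16+20-4, …, 28+3-4, 42+0) = 42
net[8] = max(3+42-4, 7+28-4, 16+22-4, …, 42+3-4, 20+0) = 41
One optimal plan: pieces 7 + 1 (1 cut) → $45 − $4 = $41.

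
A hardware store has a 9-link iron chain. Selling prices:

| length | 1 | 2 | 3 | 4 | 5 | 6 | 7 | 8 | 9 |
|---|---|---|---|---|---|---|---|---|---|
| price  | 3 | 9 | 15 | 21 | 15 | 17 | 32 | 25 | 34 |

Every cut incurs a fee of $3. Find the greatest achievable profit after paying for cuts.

39

Let net[k] be the best obtainable value from length k. For each k, try every first piece i and keep the best of price[i] + net[k−i] minus the 3 cut fee when i<k.
net[1] = 3
net[2] = 9
net[3] = 15
net[4] = 21
net[5] = 21  (first piece 1, then net[4]=21)
net[6] = 27  (first piece 2, then net[4]=21)
net[7] = 33  (first piece 3, then net[4]=21)
net[8] = 39  (first piece 4, then net[4]=21)
net[9] = 39  (first piece 1, then net[8]=39)
One optimal plan: pieces 4 + 4 + 1 (2 cuts) → $45 − $6 = $39.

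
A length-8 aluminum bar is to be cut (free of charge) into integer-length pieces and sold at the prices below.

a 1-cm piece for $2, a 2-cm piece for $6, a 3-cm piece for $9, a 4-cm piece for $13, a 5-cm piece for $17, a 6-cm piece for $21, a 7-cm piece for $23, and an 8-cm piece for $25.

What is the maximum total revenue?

27

Consider every possible first cut. r[k] is the best of p[i]+r[k−i] over all sellable i≤k.
r[1] = 2
r[2] = max(2+2, 6+0) = 6
r[3] = max(2+6, 6+2, 9+0) = 9
r[4] = max(2+9, 6+6, 9+2, 13+0) = 13
r[5] = max(2+13, 6+9, 9+6, 13+2, 17+0) = 17
r[6] = max(2+17, 6+13, 9+9, 13+6, 17+2, 21+0) = 21
r[7] = max(2+21, 6+17, 9+13, …, 21+2, 23+0) = 23
r[8] = max(2+23, 6+21, 9+17, …, 23+2, 25+0) = 27
One optimal cutting: 6 + 2 → $21 + $6 = $27.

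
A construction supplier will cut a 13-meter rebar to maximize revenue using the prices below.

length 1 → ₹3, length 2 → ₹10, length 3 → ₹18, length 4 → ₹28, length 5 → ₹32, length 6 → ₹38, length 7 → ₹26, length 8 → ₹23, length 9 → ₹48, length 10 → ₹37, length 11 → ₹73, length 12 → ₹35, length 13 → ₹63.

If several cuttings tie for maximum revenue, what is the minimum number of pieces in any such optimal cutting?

Let r[k] be the best obtainable value from length k. For each k, try every first piece i and keep the best of price[i] + r[k−i].
r[1] = 3
r[2] = 10
r[3] = 18
r[4] = 28
r[5] = 32
r[6] = 38  (first piece 2, then r[4]=28)
r[7] = 46  (first piece 3, then r[4]=28)
r[8] = 56  (first piece 4, then r[4]=28)
r[9] = 60  (first piece 4, then r[5]=32)
r[10] = 66  (first piece 2, then r[8]=56)
r[11] = 74  (first piece 3, then r[8]=56)
r[12] = 84  (first piece 4, then r[8]=56)
r[13] = 88  (first piece 4, then r[9]=60)
Maximum revenue is ₹88.
Now minimize piece count subject to staying optimal: for each k, pieces[k] = 1 + min over i with p[i]+r[k−i]=r[k] of pieces[k−i].
pieces[10] = 2
pieces[11] = 3
pieces[12] = 3
pieces[13] = 3

3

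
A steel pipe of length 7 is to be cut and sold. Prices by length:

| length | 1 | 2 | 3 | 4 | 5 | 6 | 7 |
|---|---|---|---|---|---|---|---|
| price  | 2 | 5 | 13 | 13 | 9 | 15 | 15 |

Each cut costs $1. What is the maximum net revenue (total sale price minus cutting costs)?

Build net[k] bottom-up: net[k] = max over allowed piece i of (p[i] + net[k−i]) − 1 per cut.
net[1] = 2
net[2] = max(2+2-1, 5+0) = 5
net[3] = max(2+5-1, 5+2-1, 13+0) = 13
net[4] = max(2+13-1, 5+5-1, 13+2-1, 13+0) = 14
net[5] = max(2+14-1, 5+13-1, 13+5-1, 13+2-1, 9+0) = 17
net[6] = max(2+17-1, 5+14-1, 13+13-1, 13+5-1, 9+2-1, 15+0) = 25
net[7] = max(2+25-1, 5+17-1, 13+14-1, …, 15+2-1, 15+0) = 26
One optimal plan: pieces 3 + 3 + 1 (2 cuts) → $28 − $2 = $26.

26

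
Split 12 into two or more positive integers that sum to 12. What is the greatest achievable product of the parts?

81

Let m[k] be the best product for length k (with at least one cut). For each first piece i, the rest contributes max(k−i, m[k−i]).
m[2] = 1*max(1,0) = 1*1 = 1
m[3] = 1*max(2,1) = 1*2 = 2
m[4] = 2*max(2,1) = 2*2 = 4
m[5] = 2*max(3,2) = 2*3 = 6
m[6] = 3*max(3,2) = 3*3 = 9
m[7] = 2*max(5,6) = 2*6 = 12
m[8] = 2*max(6,9) = 2*9 = 18
m[9] = 3*max(6,9) = 3*9 = 27
m[10] = 2*max(8,18) = 2*18 = 36
m[11] = 2*max(9,27) = 2*27 = 54
m[12] = 3*max(9,27) = 3*27 = 81
One optimal split: 3 + 3 + 3 + 3; product 3*3*3*3 = 81.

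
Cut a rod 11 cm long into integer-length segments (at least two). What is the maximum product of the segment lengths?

Fill g[k] for k=2..11: at each k try every first piece i and multiply by the better of (k−i) uncut or g[k−i].
g[2] = 1*max(1,0) = 1*1 = 1
g[3] = 1*max(2,1) = 1*2 = 2
g[4] = 2*max(2,1) = 2*2 = 4
g[5] = 2*max(3,2) = 2*3 = 6
g[6] = 3*max(3,2) = 3*3 = 9
g[7] = 2*max(5,6) = 2*6 = 12
g[8] = 2*max(6,9) = 2*9 = 18
g[9] = 3*max(6,9) = 3*9 = 27
g[10] = 2*max(8,18) = 2*18 = 36
g[11] = 2*max(9,27) = 2*27 = 54
One optimal split: 3 + 3 + 3 + 2; product 3*3*3*2 = 54.

54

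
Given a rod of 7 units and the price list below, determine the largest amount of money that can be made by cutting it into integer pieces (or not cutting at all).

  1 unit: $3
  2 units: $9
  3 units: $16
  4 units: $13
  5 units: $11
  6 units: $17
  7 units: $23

35

Build v[k] bottom-up: v[k] = max over allowed piece i of (p[i] + v[k−i]).
v[1] = 3
v[2] = 9
v[3] = 16
v[4] = 19  (first piece 1, then v[3]=16)
v[5] = 25  (first piece 2, then v[3]=16)
v[6] = 32  (first piece 3, then v[3]=16)
v[7] = 35  (first piece 1, then v[6]=32)
One optimal cutting: 3 + 3 + 1 → $16 + $16 + $3 = $35.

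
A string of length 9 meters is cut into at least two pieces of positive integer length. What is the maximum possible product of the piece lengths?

27

Let g[k] be the best product for length k (with at least one cut). For each first piece i, the rest contributes max(k−i, g[k−i]).
g[2] = 1·max(1,0) = 1·1 = 1
g[3] = max(1·2, 2·1) = 2
g[4] = max(1·3, 2·2, 3·1) = 4
g[5] = max(1·4, 2·3, 3·2, 4·1) = 6
g[6] = max(1·6, 2·4, 3·3, 4·2, 5·1) = 9
g[7] = max(1·9, 2·6, 3·4, 4·3, 5·2, 6·1) = 12
g[8] = max(1·12, 2·9, 3·6, …, 6·2, 7·1) = 18
g[9] = max(1·18, 2·12, 3·9, …, 7·2, 8·1) = 27
One optimal split: 3 + 3 + 3; product 3·3·3 = 27.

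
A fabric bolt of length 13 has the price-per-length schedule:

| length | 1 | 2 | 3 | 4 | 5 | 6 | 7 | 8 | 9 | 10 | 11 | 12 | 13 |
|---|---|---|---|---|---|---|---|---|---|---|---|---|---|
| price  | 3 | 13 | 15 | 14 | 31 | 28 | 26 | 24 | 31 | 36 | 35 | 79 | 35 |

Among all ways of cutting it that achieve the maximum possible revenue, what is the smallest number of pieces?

5

Consider every possible first cut. r[k] is the best of p[i]+r[k−i] over all sellable i≤k.
r[1] = 3
r[2] = max(3+3, 13+0) = 13
r[3] = max(3+13, 13+3, 15+0) = 16
r[4] = max(3+16, 13+13, 15+3, 14+0) = 26
r[5] = max(3+26, 13+16, 15+13, 14+3, 31+0) = 31
r[6] = max(3+31, 13+26, 15+16, 14+13, 31+3, 28+0) = 39
r[7] = max(3+39, 13+31, 15+26, …, 28+3, 26+0) = 44
r[8] = max(3+44, 13+39, 15+31, …, 26+3, 24+0) = 52
r[9] = max(3+52, 13+44, 15+39, …, 24+3, 31+0) = 57
r[10] = max(3+57, 13+52, 15+44, …, 31+3, 36+0) = 65
r[11] = max(3+65, 13+57, 15+52, …, 36+3, 35+0) = 70
r[12] = max(3+70, 13+65, 15+57, …, 35+3, 79+0) = 79
r[13] = max(3+79, 13+70, 15+65, …, 79+3, 35+0) = 83
Maximum revenue is $83.
Now minimize piece count subject to staying optimal: for each k, pieces[k] = 1 + min over i with p[i]+r[k−i]=r[k] of pieces[k−i].
pieces[10] = 5
pieces[11] = 4
pieces[12] = 1
pieces[13] = 5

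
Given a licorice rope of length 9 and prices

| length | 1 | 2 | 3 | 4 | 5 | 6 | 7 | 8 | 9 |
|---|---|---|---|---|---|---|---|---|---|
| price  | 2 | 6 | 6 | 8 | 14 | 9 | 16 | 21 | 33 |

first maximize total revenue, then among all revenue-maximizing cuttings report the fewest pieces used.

Let r[k] be the best obtainable value from length k. For each k, try every first piece i and keep the best of price[i] + r[k−i].
r[1] = 2
r[2] = 6
r[3] = 8  (first piece 1, then r[2]=6)
r[4] = 12  (first piece 2, then r[2]=6)
r[5] = 14  (first piece 1, then r[4]=12)
r[6] = 18  (first piece 2, then r[4]=12)
r[7] = 20  (first piece 1, then r[6]=18)
r[8] = 24  (first piece 2, then r[6]=18)
r[9] = 33
Maximum revenue is ¢33.
Now minimize piece count subject to staying optimal: for each k, pieces[k] = 1 + min over i with p[i]+r[k−i]=r[k] of pieces[k−i].
pieces[6] = 3
pieces[7] = 2
pieces[8] = 4
pieces[9] = 1

1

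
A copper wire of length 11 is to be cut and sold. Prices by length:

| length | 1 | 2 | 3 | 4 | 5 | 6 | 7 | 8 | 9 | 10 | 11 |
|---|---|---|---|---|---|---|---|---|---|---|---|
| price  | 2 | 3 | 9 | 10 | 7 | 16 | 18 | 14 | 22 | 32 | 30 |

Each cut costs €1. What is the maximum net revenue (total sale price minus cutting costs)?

Build v[k] bottom-up: v[k] = max over allowed piece i of (p[i] + v[k−i]) − 1 per cut.
v[1] = 2
v[2] = max(2+2-1, 3+0) = 3
v[3] = max(2+3-1, 3+2-1, 9+0) = 9
v[4] = max(2+9-1, 3+3-1, 9+2-1, 10+0) = 10
v[5] = max(2+10-1, 3+9-1, 9+3-1, 10+2-1, 7+0) = 11
v[6] = max(2+11-1, 3+10-1, 9+9-1, 10+3-1, 7+2-1, 16+0) = 17
v[7] = max(2+17-1, 3+11-1, 9+10-1, …, 16+2-1, 18+0) = 18
v[8] = max(2+18-1, 3+17-1, 9+11-1, …, 18+2-1, 14+0) = 19
v[9] = max(2+19-1, 3+18-1, 9+17-1, …, 14+2-1, 22+0) = 25
v[10] = max(2+25-1, 3+19-1, 9+18-1, …, 22+2-1, 32+0) = 32
v[11] = max(2+32-1, 3+25-1, 9+19-1, …, 32+2-1, 30+0) = 33
One optimal plan: pieces 10 + 1 (1 cut) → €34 − €1 = €33.

33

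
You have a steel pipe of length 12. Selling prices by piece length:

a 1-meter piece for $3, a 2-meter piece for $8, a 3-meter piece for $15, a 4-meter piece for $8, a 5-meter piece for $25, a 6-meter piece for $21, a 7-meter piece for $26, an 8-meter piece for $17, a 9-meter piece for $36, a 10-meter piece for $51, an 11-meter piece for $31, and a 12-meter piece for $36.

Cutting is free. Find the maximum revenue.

60

Build R[k] bottom-up: R[k] = max over allowed piece i of (p[i] + R[k−i]).
R[1] = 3
R[2] = max(3+3, 8+0) = 8
R[3] = max(3+8, 8+3, 15+0) = 15
R[4] = max(3+15, 8+8, 15+3, 8+0) = 18
R[5] = max(3+18, 8+15, 15+8, 8+3, 25+0) = 25
R[6] = max(3+25, 8+18, 15+15, 8+8, 25+3, 21+0) = 30
R[7] = max(3+30, 8+25, 15+18, …, 21+3, 26+0) = 33
R[8] = max(3+33, 8+30, 15+25, …, 26+3, 17+0) = 40
R[9] = max(3+40, 8+33, 15+30, …, 17+3, 36+0) = 45
R[10] = max(3+45, 8+40, 15+33, …, 36+3, 51+0) = 51
R[11] = max(3+51, 8+45, 15+40, …, 51+3, 31+0) = 55
R[12] = max(3+55, 8+51, 15+45, …, 31+3, 36+0) = 60
One optimal cutting: 3 + 3 + 3 + 3 → $15 + $15 + $15 + $15 = $60.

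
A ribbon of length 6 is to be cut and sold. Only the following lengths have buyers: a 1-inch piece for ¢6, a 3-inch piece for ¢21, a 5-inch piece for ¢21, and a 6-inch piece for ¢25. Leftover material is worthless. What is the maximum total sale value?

Consider every possible first cut. r[k] is the best of p[i]+r[k−i] over all sellable i≤k.
r[1] = 6
r[2] = 12  (first piece 1, then r[1]=6)
r[3] = max(6+12, 21+0) = 21
r[4] = max(6+21, 21+6) = 27
r[5] = max(6+27, 21+12, 21+0) = 33
r[6] = max(6+33, 21+21, 21+6, 25+0) = 42
One optimal cutting: 3 + 3 → ¢42.

42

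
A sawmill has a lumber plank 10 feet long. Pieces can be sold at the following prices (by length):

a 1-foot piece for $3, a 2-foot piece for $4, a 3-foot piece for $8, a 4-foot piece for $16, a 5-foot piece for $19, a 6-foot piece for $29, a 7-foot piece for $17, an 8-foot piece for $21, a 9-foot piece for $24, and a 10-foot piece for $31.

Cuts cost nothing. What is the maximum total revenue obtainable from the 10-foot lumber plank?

Build R[k] bottom-up: R[k] = max over allowed piece i of (p[i] + R[k−i]).
R[1] = 3
R[2] = max(3+3, 4+0) = 6
R[3] = max(3+6, 4+3, 8+0) = 9
R[4] = max(3+9, 4+6, 8+3, 16+0) = 16
R[5] = max(3+16, 4+9, 8+6, 16+3, 19+0) = 19
R[6] = max(3+19, 4+16, 8+9, 16+6, 19+3, 29+0) = 29
R[7] = max(3+29, 4+19, 8+16, …, 29+3, 17+0) = 32
R[8] = max(3+32, 4+29, 8+19, …, 17+3, 21+0) = 35
R[9] = max(3+35, 4+32, 8+29, …, 21+3, 24+0) = 38
R[10] = max(3+38, 4+35, 8+32, …, 24+3, 31+0) = 45
One optimal cutting: 6 + 4 → $29 + $16 = $45.

45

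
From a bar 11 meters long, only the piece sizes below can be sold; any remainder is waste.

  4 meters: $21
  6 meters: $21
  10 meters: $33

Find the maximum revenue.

42

Build r[k] bottom-up: r[k] = max over allowed piece i of (p[i] + r[k−i]).
r[1] = 0
r[2] = 0
r[3] = 0
r[4] = 21
r[5] = 21
r[6] = max(21+0, 21+0) = 21
r[7] = max(21+0, 21+0) = 21
r[8] = max(21+21, 21+0) = 42
r[9] = max(21+21, 21+0) = 42
r[10] = max(21+21, 21+21, 33+0) = 42
r[11] = max(21+21, 21+21, 33+0) = 42
One optimal cutting: pieces 4 + 4 with 3 meters of scrap → $42.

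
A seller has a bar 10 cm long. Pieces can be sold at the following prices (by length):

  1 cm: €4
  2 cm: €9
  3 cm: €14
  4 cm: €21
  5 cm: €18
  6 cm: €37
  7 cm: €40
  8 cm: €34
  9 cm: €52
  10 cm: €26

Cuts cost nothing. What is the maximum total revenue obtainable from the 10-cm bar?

Build v[k] bottom-up: v[k] = max over allowed piece i of (p[i] + v[k−i]).
v[1] = 4
v[2] = max(4+4, 9+0) = 9
v[3] = max(4+9, 9+4, 14+0) = 14
v[4] = max(4+14, 9+9, 14+4, 21+0) = 21
v[5] = max(4+21, 9+14, 14+9, 21+4, 18+0) = 25
v[6] = max(4+25, 9+21, 14+14, 21+9, 18+4, 37+0) = 37
v[7] = max(4+37, 9+25, 14+21, …, 37+4, 40+0) = 41
v[8] = max(4+41, 9+37, 14+25, …, 40+4, 34+0) = 46
v[9] = max(4+46, 9+41, 14+37, …, 34+4, 52+0) = 52
v[10] = max(4+52, 9+46, 14+41, …, 52+4, 26+0) = 58
One optimal cutting: 6 + 4 → €37 + €21 = €58.

58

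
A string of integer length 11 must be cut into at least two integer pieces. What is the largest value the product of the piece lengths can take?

54

Define f[k] = max over 1≤i<k of i · max(k−i, f[k−i]); the inner max lets the remainder stay uncut if that's better.
Small cases: f[2]=1, f[3]=2, f[4]=4, f[5]=6, f[6]=9.
f[7] = max(1*9, 2*6, 3*4, 4*3, 5*2, 6*1) = 12
f[8] = max(1*12, 2*9, 3*6, …, 6*2, 7*1) = 18
f[9] = max(1*18, 2*12, 3*9, …, 7*2, 8*1) = 27
f[10] = max(1*27, 2*18, 3*12, …, 8*2, 9*1) = 36
f[11] = max(1*36, 2*27, 3*18, …, 9*2, 10*1) = 54
One optimal split: 3 + 3 + 3 + 2; product 3*3*3*2 = 54.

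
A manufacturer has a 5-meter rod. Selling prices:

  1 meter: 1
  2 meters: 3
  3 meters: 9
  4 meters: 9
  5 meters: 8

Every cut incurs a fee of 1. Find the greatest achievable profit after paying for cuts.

Let v[k] be the best obtainable value from length k. For each k, try every first piece i and keep the best of price[i] + v[k−i] minus the 1 cut fee when i<k.
v[1] = 1
v[2] = max(1+1-1, 3+0) = 3
v[3] = max(1+3-1, 3+1-1, 9+0) = 9
v[4] = max(1+9-1, 3+3-1, 9+1-1, 9+0) = 9
v[5] = max(1+9-1, 3+9-1, 9+3-1, 9+1-1, 8+0) = 11
One optimal plan: pieces 3 + 2 (1 cut) → 12 − 1 = 11.

11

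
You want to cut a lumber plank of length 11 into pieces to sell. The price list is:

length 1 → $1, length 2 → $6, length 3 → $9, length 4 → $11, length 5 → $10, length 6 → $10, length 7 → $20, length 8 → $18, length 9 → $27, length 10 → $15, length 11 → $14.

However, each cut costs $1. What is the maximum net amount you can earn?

Consider every possible first cut. net[k] is the best of p[i]+net[k−i] over all sellable i≤k, charging 1 whenever i<k.
net[1] = 1
net[2] = max(1+1-1, 6+0) = 6
net[3] = max(1+6-1, 6+1-1, 9+0) = 9
net[4] = max(1+9-1, 6+6-1, 9+1-1, 11+0) = 11
net[5] = max(1+11-1, 6+9-1, 9+6-1, 11+1-1, 10+0) = 14
net[6] = max(1+14-1, 6+11-1, 9+9-1, 11+6-1, 10+1-1, 10+0) = 17
net[7] = max(1+17-1, 6+14-1, 9+11-1, …, 10+1-1, 20+0) = 20
net[8] = max(1+20-1, 6+17-1, 9+14-1, …, 20+1-1, 18+0) = 22
net[9] = max(1+22-1, 6+20-1, 9+17-1, …, 18+1-1, 27+0) = 27
net[10] = max(1+27-1, 6+22-1, 9+20-1, …, 27+1-1, 15+0) = 28
net[11] = max(1+28-1, 6+27-1, 9+22-1, …, 15+1-1, 14+0) = 32
One optimal plan: pieces 9 + 2 (1 cut) → $33 − $1 = $32.

32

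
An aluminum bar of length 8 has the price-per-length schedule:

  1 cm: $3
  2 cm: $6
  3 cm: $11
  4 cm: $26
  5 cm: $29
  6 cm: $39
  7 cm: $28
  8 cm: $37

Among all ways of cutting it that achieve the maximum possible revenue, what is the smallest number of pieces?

2

Build r[k] bottom-up: r[k] = max over allowed piece i of (p[i] + r[k−i]).
r[1] = 3
r[2] = max(3+3, 6+0) = 6
r[3] = max(3+6, 6+3, 11+0) = 11
r[4] = max(3+11, 6+6, 11+3, 26+0) = 26
r[5] = max(3+26, 6+11, 11+6, 26+3, 29+0) = 29
r[6] = max(3+29, 6+26, 11+11, 26+6, 29+3, 39+0) = 39
r[7] = max(3+39, 6+29, 11+26, …, 39+3, 28+0) = 42
r[8] = max(3+42, 6+39, 11+29, …, 28+3, 37+0) = 52
Maximum revenue is $52.
Now minimize piece count subject to staying optimal: for each k, pieces[k] = 1 + min over i with p[i]+r[k−i]=r[k] of pieces[k−i].
pieces[5] = 1
pieces[6] = 1
pieces[7] = 2
pieces[8] = 2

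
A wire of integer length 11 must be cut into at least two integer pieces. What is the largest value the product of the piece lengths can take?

Let prod[k] be the best product for length k (with at least one cut). For each first piece i, the rest contributes max(k−i, prod[k−i]).
prod[2] = 1·max(1,0) = 1·1 = 1
prod[3] = max(1·2, 2·1) = 2
prod[4] = max(1·3, 2·2, 3·1) = 4
prod[5] = max(1·4, 2·3, 3·2, 4·1) = 6
prod[6] = max(1·6, 2·4, 3·3, 4·2, 5·1) = 9
prod[7] = max(1·9, 2·6, 3·4, 4·3, 5·2, 6·1) = 12
prod[8] = max(1·12, 2·9, 3·6, …, 6·2, 7·1) = 18
prod[9] = max(1·18, 2·12, 3·9, …, 7·2, 8·1) = 27
prod[10] = max(1·27, 2·18, 3·12, …, 8·2, 9·1) = 36
prod[11] = max(1·36, 2·27, 3·18, …, 9·2, 10·1) = 54
One optimal split: 3 + 3 + 3 + 2; product 3·3·3·2 = 54.

54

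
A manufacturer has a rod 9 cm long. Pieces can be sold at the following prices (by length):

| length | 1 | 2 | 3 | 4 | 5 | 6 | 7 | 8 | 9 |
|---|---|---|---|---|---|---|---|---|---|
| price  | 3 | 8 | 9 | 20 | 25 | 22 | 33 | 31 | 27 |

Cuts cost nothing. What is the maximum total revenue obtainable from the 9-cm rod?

45

Let r[k] be the best obtainable value from length k. For each k, try every first piece i and keep the best of price[i] + r[k−i].
r[1] = 3
r[2] = 8
r[3] = 11  (first piece 1, then r[2]=8)
r[4] = 20
r[5] = 25
r[6] = 28  (first piece 1, then r[5]=25)
r[7] = 33  (first piece 2, then r[5]=25)
r[8] = 40  (first piece 4, then r[4]=20)
r[9] = 45  (first piece 4, then r[5]=25)
One optimal cutting: 5 + 4 → $25 + $20 = $45.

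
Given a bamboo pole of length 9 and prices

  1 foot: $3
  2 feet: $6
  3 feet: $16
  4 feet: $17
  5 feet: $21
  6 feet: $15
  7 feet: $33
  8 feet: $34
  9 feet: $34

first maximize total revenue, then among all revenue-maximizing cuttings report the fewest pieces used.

Build r[k] bottom-up: r[k] = max over allowed piece i of (p[i] + r[k−i]).
r[1] = 3
r[2] = 6  (first piece 1, then r[1]=3)
r[3] = 16
r[4] = 19  (first piece 1, then r[3]=16)
r[5] = 22  (first piece 1, then r[4]=19)
r[6] = 32  (first piece 3, then r[3]=16)
r[7] = 35  (first piece 1, then r[6]=32)
r[8] = 38  (first piece 1, then r[7]=35)
r[9] = 48  (first piece 3, then r[6]=32)
Maximum revenue is $48.
Now minimize piece count subject to staying optimal: for each k, pieces[k] = 1 + min over i with p[i]+r[k−i]=r[k] of pieces[k−i].
pieces[6] = 2
pieces[7] = 3
pieces[8] = 3
pieces[9] = 3

3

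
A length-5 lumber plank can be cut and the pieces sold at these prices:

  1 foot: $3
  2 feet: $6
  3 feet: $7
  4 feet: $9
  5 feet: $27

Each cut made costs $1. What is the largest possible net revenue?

27

Consider every possible first cut. net[k] is the best of p[i]+net[k−i] over all sellable i≤k, charging 1 whenever i<k.
net[1] = 3
net[2] = max(3+3-1, 6+0) = 6
net[3] = max(3+6-1, 6+3-1, 7+0) = 8
net[4] = max(3+8-1, 6+6-1, 7+3-1, 9+0) = 11
net[5] = max(3+11-1, 6+8-1, 7+6-1, 9+3-1, 27+0) = 27
Best is to make no cuts and sell whole for $27.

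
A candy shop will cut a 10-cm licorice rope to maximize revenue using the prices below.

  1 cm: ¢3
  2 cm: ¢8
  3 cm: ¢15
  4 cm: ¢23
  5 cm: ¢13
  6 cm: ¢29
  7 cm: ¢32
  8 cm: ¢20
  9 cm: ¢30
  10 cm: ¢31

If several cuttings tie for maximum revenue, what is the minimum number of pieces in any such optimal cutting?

Let r[k] be the best obtainable value from length k. For each k, try every first piece i and keep the best of price[i] + r[k−i].
r[1] = 3
r[2] = 8
r[3] = 15
r[4] = 23
r[5] = 26  (first piece 1, then r[4]=23)
r[6] = 31  (first piece 2, then r[4]=23)
r[7] = 38  (first piece 3, then r[4]=23)
r[8] = 46  (first piece 4, then r[4]=23)
r[9] = 49  (first piece 1, then r[8]=46)
r[10] = 54  (first piece 2, then r[8]=46)
Maximum revenue is ¢54.
Now minimize piece count subject to staying optimal: for each k, pieces[k] = 1 + min over i with p[i]+r[k−i]=r[k] of pieces[k−i].
pieces[7] = 2
pieces[8] = 2
pieces[9] = 3
pieces[10] = 3

3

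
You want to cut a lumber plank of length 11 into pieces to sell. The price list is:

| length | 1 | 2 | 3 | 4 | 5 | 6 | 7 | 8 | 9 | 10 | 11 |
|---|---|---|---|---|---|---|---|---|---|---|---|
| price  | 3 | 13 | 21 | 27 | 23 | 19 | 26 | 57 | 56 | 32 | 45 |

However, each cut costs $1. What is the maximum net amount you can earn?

Let v[k] be the best obtainable value from length k. For each k, try every first piece i and keep the best of price[i] + v[k−i] minus the 1 cut fee when i<k.
v[1] = 3
v[2] = max(3+3-1, 13+0) = 13
v[3] = max(3+13-1, 13+3-1, 21+0) = 21
v[4] = max(3+21-1, 13+13-1, 21+3-1, 27+0) = 27
v[5] = max(3+27-1, 13+21-1, 21+13-1, 27+3-1, 23+0) = 33
v[6] = max(3+33-1, 13+27-1, 21+21-1, 27+13-1, 23+3-1, 19+0) = 41
v[7] = max(3+41-1, 13+33-1, 21+27-1, …, 19+3-1, 26+0) = 47
v[8] = max(3+47-1, 13+41-1, 21+33-1, …, 26+3-1, 57+0) = 57
v[9] = max(3+57-1, 13+47-1, 21+41-1, …, 57+3-1, 56+0) = 61
v[10] = max(3+61-1, 13+57-1, 21+47-1, …, 56+3-1, 32+0) = 69
v[11] = max(3+69-1, 13+61-1, 21+57-1, …, 32+3-1, 45+0) = 77
One optimal plan: pieces 8 + 3 (1 cut) → $78 − $1 = $77.

77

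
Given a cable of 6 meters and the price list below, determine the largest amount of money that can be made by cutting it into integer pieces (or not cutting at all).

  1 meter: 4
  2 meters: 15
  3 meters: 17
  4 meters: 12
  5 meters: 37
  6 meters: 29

45

Let best[k] be the best obtainable value from length k. For each k, try every first piece i and keep the best of price[i] + best[k−i].
best[1] = 4
best[2] = 15
best[3] = 19  (first piece 1, then best[2]=15)
best[4] = 30  (first piece 2, then best[2]=15)
best[5] = 37
best[6] = 45  (first piece 2, then best[4]=30)
One optimal cutting: 2 + 2 + 2 → 15 + 15 + 15 = 45.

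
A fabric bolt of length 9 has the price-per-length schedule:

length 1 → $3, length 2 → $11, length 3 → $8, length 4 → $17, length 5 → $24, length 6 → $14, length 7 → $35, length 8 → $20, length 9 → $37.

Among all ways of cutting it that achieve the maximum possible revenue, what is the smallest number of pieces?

5

Consider every possible first cut. r[k] is the best of p[i]+r[k−i] over all sellable i≤k.
r[1] = 3
r[2] = max(3+3, 11+0) = 11
r[3] = max(3+11, 11+3, 8+0) = 14
r[4] = max(3+14, 11+11, 8+3, 17+0) = 22
r[5] = max(3+22, 11+14, 8+11, 17+3, 24+0) = 25
r[6] = max(3+25, 11+22, 8+14, 17+11, 24+3, 14+0) = 33
r[7] = max(3+33, 11+25, 8+22, …, 14+3, 35+0) = 36
r[8] = max(3+36, 11+33, 8+25, …, 35+3, 20+0) = 44
r[9] = max(3+44, 11+36, 8+33, …, 20+3, 37+0) = 47
Maximum revenue is $47.
Now minimize piece count subject to staying optimal: for each k, pieces[k] = 1 + min over i with p[i]+r[k−i]=r[k] of pieces[k−i].
pieces[6] = 3
pieces[7] = 4
pieces[8] = 4
pieces[9] = 5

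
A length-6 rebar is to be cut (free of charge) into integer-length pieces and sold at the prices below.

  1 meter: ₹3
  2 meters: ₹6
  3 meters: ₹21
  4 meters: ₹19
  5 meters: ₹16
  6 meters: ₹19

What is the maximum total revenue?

42

Consider every possible first cut. r[k] is the best of p[i]+r[k−i] over all sellable i≤k.
r[1] = 3
r[2] = max(3+3, 6+0) = 6
r[3] = max(3+6, 6+3, 21+0) = 21
r[4] = max(3+21, 6+6, 21+3, 19+0) = 24
r[5] = max(3+24, 6+21, 21+6, 19+3, 16+0) = 27
r[6] = max(3+27, 6+24, 21+21, 19+6, 16+3, 19+0) = 42
One optimal cutting: 3 + 3 → ₹21 + ₹21 = ₹42.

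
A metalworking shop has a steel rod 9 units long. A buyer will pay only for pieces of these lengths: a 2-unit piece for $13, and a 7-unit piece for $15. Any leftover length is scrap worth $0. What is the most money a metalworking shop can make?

52

Consider every possible first cut. best[k] is the best of p[i]+best[k−i] over all sellable i≤k.
best[1] = 0
best[2] = 13
best[3] = 13
best[4] = 26  (first piece 2, then best[2]=13)
best[5] = 26
best[6] = 39  (first piece 2, then best[4]=26)
best[7] = max(13+26, 15+0) = 39
best[8] = max(13+39, 15+0) = 52
best[9] = max(13+39, 15+13) = 52
One optimal cutting: pieces 2 + 2 + 2 + 2 with 1 unit of scrap → $52.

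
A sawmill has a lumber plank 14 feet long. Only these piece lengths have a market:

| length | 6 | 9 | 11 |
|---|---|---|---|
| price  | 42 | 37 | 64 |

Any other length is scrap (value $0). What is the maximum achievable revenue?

84

Let r[k] be the best obtainable value from length k. For each k, try every first piece i and keep the best of price[i] + r[k−i].
r[1] = 0
r[2] = 0
r[3] = 0
r[4] = 0
r[5] = 0
r[6] = 42
r[7] = 42
r[8] = 42
r[9] = max(42+0, 37+0) = 42
r[10] = max(42+0, 37+0) = 42
r[11] = max(42+0, 37+0, 64+0) = 64
r[12] = max(42+42, 37+0, 64+0) = 84
r[13] = max(42+42, 37+0, 64+0) = 84
r[14] = max(42+42, 37+0, 64+0) = 84
One optimal cutting: pieces 6 + 6 with 2 feet of scrap → $84.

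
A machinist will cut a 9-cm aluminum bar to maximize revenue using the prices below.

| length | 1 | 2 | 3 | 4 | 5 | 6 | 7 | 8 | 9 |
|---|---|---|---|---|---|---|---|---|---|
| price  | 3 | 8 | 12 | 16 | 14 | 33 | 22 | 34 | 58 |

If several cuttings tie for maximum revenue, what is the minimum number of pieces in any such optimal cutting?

Let r[k] be the best obtainable value from length k. For each k, try every first piece i and keep the best of price[i] + r[k−i].
r[1] = 3
r[2] = max(3+3, 8+0) = 8
r[3] = max(3+8, 8+3, 12+0) = 12
r[4] = max(3+12, 8+8, 12+3, 16+0) = 16
r[5] = max(3+16, 8+12, 12+8, 16+3, 14+0) = 20
r[6] = max(3+20, 8+16, 12+12, 16+8, 14+3, 33+0) = 33
r[7] = max(3+33, 8+20, 12+16, …, 33+3, 22+0) = 36
r[8] = max(3+36, 8+33, 12+20, …, 22+3, 34+0) = 41
r[9] = max(3+41, 8+36, 12+33, …, 34+3, 58+0) = 58
Maximum revenue is $58.
Now minimize piece count subject to staying optimal: for each k, pieces[k] = 1 + min over i with p[i]+r[k−i]=r[k] of pieces[k−i].
pieces[6] = 1
pieces[7] = 2
pieces[8] = 2
pieces[9] = 1

1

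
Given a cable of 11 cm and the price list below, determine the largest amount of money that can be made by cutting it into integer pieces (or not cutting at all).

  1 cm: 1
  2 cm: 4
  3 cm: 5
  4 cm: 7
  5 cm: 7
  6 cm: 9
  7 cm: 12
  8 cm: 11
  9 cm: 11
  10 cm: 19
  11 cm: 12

Let R[k] be the best obtainable value from length k. For each k, try every first piece i and keep the best of price[i] + R[k−i].
R[1] = 1
R[2] = max(1+1, 4+0) = 4
R[3] = max(1+4, 4+1, 5+0) = 5
R[4] = max(1+5, 4+4, 5+1, 7+0) = 8
R[5] = max(1+8, 4+5, 5+4, 7+1, 7+0) = 9
R[6] = max(1+9, 4+8, 5+5, 7+4, 7+1, 9+0) = 12
R[7] = max(1+12, 4+9, 5+8, …, 9+1, 12+0) = 13
R[8] = max(1+13, 4+12, 5+9, …, 12+1, 11+0) = 16
R[9] = max(1+16, 4+13, 5+12, …, 11+1, 11+0) = 17
R[10] = max(1+17, 4+16, 5+13, …, 11+1, 19+0) = 20
R[11] = max(1+20, 4+17, 5+16, …, 19+1, 12+0) = 21
One optimal cutting: 2 + 2 + 2 + 2 + 2 + 1 → 4 + 4 + 4 + 4 + 4 + 1 = 21.

21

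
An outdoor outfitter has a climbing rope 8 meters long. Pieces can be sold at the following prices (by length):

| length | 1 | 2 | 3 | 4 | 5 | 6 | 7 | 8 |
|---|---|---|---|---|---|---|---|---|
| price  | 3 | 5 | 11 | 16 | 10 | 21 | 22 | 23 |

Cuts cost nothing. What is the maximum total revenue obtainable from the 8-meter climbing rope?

Let R[k] be the best obtainable value from length k. For each k, try every first piece i and keep the best of price[i] + R[k−i].
R[1] = 3
R[2] = max(3+3, 5+0) = 6
R[3] = max(3+6, 5+3, 11+0) = 11
R[4] = max(3+11, 5+6, 11+3, 16+0) = 16
R[5] = max(3+16, 5+11, 11+6, 16+3, 10+0) = 19
R[6] = max(3+19, 5+16, 11+11, 16+6, 10+3, 21+0) = 22
R[7] = max(3+22, 5+19, 11+16, …, 21+3, 22+0) = 27
R[8] = max(3+27, 5+22, 11+19, …, 22+3, 23+0) = 32
One optimal cutting: 4 + 4 → €16 + €16 = €32.

32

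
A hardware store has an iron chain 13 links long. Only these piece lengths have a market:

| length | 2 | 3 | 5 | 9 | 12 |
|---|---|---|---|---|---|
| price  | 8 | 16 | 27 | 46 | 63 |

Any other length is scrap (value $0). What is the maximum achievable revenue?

Let f[k] be the best obtainable value from length k. For each k, try every first piece i and keep the best of price[i] + f[k−i].
f[1] = 0
f[2] = 8
f[3] = 16
f[4] = 16
f[5] = 27
f[6] = 32  (first piece 3, then f[3]=16)
f[7] = 35  (first piece 2, then f[5]=27)
f[8] = 43  (first piece 3, then f[5]=27)
f[9] = 48  (first piece 3, then f[6]=32)
f[10] = 54  (first piece 5, then f[5]=27)
f[11] = 59  (first piece 3, then f[8]=43)
f[12] = 64  (first piece 3, then f[9]=48)
f[13] = 70  (first piece 3, then f[10]=54)
One optimal cutting: 5 + 5 + 3 → $70.

70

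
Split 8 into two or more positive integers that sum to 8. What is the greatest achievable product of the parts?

18

Define f[k] = max over 1≤i<k of i · max(k−i, f[k−i]); the inner max lets the remainder stay uncut if that's better.
f[2] = 1·max(1,0) = 1·1 = 1
f[3] = 1·max(2,1) = 1·2 = 2
f[4] = 2·max(2,1) = 2·2 = 4
f[5] = 2·max(3,2) = 2·3 = 6
f[6] = 3·max(3,2) = 3·3 = 9
f[7] = 2·max(5,6) = 2·6 = 12
f[8] = 2·max(6,9) = 2·9 = 18
One optimal split: 3 + 3 + 2; product 3·3·2 = 18.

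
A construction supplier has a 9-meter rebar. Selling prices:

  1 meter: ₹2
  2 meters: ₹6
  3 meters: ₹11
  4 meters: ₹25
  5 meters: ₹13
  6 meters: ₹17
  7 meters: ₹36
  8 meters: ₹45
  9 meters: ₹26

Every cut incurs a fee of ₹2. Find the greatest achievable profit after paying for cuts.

48

Let v[k] be the best obtainable value from length k. For each k, try every first piece i and keep the best of price[i] + v[k−i] minus the 2 cut fee when i<k.
v[1] = 2
v[2] = 6
v[3] = 11
v[4] = 25
v[5] = 25  (first piece 1, then v[4]=25)
v[6] = 29  (first piece 2, then v[4]=25)
v[7] = 36
v[8] = 48  (first piece 4, then v[4]=25)
v[9] = 48  (first piece 1, then v[8]=48)
One optimal plan: pieces 4 + 4 + 1 (2 cuts) → ₹52 − ₹4 = ₹48.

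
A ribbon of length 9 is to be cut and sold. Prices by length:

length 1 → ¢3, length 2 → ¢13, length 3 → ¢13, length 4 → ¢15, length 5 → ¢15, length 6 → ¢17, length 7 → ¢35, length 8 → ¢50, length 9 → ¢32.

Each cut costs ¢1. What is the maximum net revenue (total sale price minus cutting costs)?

52

Build v[k] bottom-up: v[k] = max over allowed piece i of (p[i] + v[k−i]) − 1 per cut.
v[1] = 3
v[2] = max(3+3-1, 13+0) = 13
v[3] = max(3+13-1, 13+3-1, 13+0) = 15
v[4] = max(3+15-1, 13+13-1, 13+3-1, 15+0) = 25
v[5] = max(3+25-1, 13+15-1, 13+13-1, 15+3-1, 15+0) = 27
v[6] = max(3+27-1, 13+25-1, 13+15-1, 15+13-1, 15+3-1, 17+0) = 37
v[7] = max(3+37-1, 13+27-1, 13+25-1, …, 17+3-1, 35+0) = 39
v[8] = max(3+39-1, 13+37-1, 13+27-1, …, 35+3-1, 50+0) = 50
v[9] = max(3+50-1, 13+39-1, 13+37-1, …, 50+3-1, 32+0) = 52
One optimal plan: pieces 8 + 1 (1 cut) → ¢53 − ¢1 = ¢52.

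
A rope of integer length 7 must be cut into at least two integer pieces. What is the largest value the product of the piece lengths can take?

Let f[k] be the best product for length k (with at least one cut). For each first piece i, the rest contributes max(k−i, f[k−i]).
f[2] = 1×max(1,0) = 1×1 = 1
f[3] = 1×max(2,1) = 1×2 = 2
f[4] = 2×max(2,1) = 2×2 = 4
f[5] = 2×max(3,2) = 2×3 = 6
f[6] = 3×max(3,2) = 3×3 = 9
f[7] = 2×max(5,6) = 2×6 = 12
One optimal split: 3 + 2 + 2; product 3×2×2 = 12.

12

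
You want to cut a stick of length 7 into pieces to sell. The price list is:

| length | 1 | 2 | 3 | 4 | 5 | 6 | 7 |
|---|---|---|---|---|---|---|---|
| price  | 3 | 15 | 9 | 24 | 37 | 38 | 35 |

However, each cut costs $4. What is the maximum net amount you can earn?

48

Build r[k] bottom-up: r[k] = max over allowed piece i of (p[i] + r[k−i]) − 4 per cut.
r[1] = 3
r[2] = max(3+3-4, 15+0) = 15
r[3] = max(3+15-4, 15+3-4, 9+0) = 14
r[4] = max(3+14-4, 15+15-4, 9+3-4, 24+0) = 26
r[5] = max(3+26-4, 15+14-4, 9+15-4, 24+3-4, 37+0) = 37
r[6] = max(3+37-4, 15+26-4, 9+14-4, 24+15-4, 37+3-4, 38+0) = 38
r[7] = max(3+38-4, 15+37-4, 9+26-4, …, 38+3-4, 35+0) = 48
One optimal plan: pieces 5 + 2 (1 cut) → $52 − $4 = $48.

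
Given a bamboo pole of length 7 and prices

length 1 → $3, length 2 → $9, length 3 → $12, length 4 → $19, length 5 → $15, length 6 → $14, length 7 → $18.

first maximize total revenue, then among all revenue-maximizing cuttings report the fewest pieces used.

2

Let r[k] be the best obtainable value from length k. For each k, try every first piece i and keep the best of price[i] + r[k−i].
r[1] = 3
r[2] = 9
r[3] = 12  (first piece 1, then r[2]=9)
r[4] = 19
r[5] = 22  (first piece 1, then r[4]=19)
r[6] = 28  (first piece 2, then r[4]=19)
r[7] = 31  (first piece 1, then r[6]=28)
Maximum revenue is $31.
Now minimize piece count subject to staying optimal: for each k, pieces[k] = 1 + min over i with p[i]+r[k−i]=r[k] of pieces[k−i].
pieces[4] = 1
pieces[5] = 2
pieces[6] = 2
pieces[7] = 2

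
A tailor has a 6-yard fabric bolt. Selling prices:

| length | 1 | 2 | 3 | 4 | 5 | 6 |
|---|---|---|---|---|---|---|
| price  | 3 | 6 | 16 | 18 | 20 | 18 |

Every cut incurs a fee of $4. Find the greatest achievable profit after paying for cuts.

Let net[k] be the best obtainable value from length k. For each k, try every first piece i and keep the best of price[i] + net[k−i] minus the 4 cut fee when i<k.
net[1] = 3
net[2] = 6
net[3] = 16
net[4] = 18
net[5] = 20
net[6] = 28  (first piece 3, then net[3]=16)
One optimal plan: pieces 3 + 3 (1 cut) → $32 − $4 = $28.

28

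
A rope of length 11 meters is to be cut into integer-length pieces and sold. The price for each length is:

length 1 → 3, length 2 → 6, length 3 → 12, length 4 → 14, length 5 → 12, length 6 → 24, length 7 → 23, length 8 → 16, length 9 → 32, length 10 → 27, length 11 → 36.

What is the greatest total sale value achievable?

Consider every possible first cut. best[k] is the best of p[i]+best[k−i] over all sellable i≤k.
best[1] = 3
best[2] = 6  (first piece 1, then best[1]=3)
best[3] = 12
best[4] = 15  (first piece 1, then best[3]=12)
best[5] = 18  (first piece 1, then best[4]=15)
best[6] = 24  (first piece 3, then best[3]=12)
best[7] = 27  (first piece 1, then best[6]=24)
best[8] = 30  (first piece 1, then best[7]=27)
best[9] = 36  (first piece 3, then best[6]=24)
best[10] = 39  (first piece 1, then best[9]=36)
best[11] = 42  (first piece 1, then best[10]=39)
One optimal cutting: 3 + 3 + 3 + 1 + 1 → 12 + 12 + 12 + 3 + 3 = 42.

42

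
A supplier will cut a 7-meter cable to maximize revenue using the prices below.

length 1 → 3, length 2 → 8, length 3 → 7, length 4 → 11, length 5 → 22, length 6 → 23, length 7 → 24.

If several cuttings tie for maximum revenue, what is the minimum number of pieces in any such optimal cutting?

2

Let r[k] be the best obtainable value from length k. For each k, try every first piece i and keep the best of price[i] + r[k−i].
r[1] = 3
r[2] = 8
r[3] = 11  (first piece 1, then r[2]=8)
r[4] = 16  (first piece 2, then r[2]=8)
r[5] = 22
r[6] = 25  (first piece 1, then r[5]=22)
r[7] = 30  (first piece 2, then r[5]=22)
Maximum revenue is 30.
Now minimize piece count subject to staying optimal: for each k, pieces[k] = 1 + min over i with p[i]+r[k−i]=r[k] of pieces[k−i].
pieces[4] = 2
pieces[5] = 1
pieces[6] = 2
pieces[7] = 2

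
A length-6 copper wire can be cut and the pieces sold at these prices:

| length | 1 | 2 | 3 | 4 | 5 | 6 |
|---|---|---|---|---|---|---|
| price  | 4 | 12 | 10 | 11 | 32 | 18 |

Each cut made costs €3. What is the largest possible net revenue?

33

Let v[k] be the best obtainable value from length k. For each k, try every first piece i and keep the best of price[i] + v[k−i] minus the 3 cut fee when i<k.
v[1] = 4
v[2] = max(4+4-3, 12+0) = 12
v[3] = max(4+12-3, 12+4-3, 10+0) = 13
v[4] = max(4+13-3, 12+12-3, 10+4-3, 11+0) = 21
v[5] = max(4+21-3, 12+13-3, 10+12-3, 11+4-3, 32+0) = 32
v[6] = max(4+32-3, 12+21-3, 10+13-3, 11+12-3, 32+4-3, 18+0) = 33
One optimal plan: pieces 5 + 1 (1 cut) → €36 − €3 = €33.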